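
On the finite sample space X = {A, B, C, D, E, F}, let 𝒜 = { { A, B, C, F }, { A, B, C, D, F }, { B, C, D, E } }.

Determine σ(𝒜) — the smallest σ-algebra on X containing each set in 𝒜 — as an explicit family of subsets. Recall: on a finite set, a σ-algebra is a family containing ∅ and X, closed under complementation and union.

Seed the family with 𝒜 together with ∅ and X: { {}, { A, B, C, F }, { B, C, D, E }, { A, B, C, D, F }, X }.
Pass 1: +3 →
  { E }  = complement { A, B, C, D, F }
  { A, F }  = complement { B, C, D, E }
  { D, E }  = complement { A, B, C, F }
Pass 2 adds 3:
  { A, E, F }  = { E } ∪ { A, F }
  { A, D, E, F }  = { D, E } ∪ { A, F }
  { A, B, C, E, F }  = { A, B, C, F } ∪ { E }
Pass 3: +3 →
  { D }  = complement { A, B, C, E, F }
  { B, C }  = complement { A, D, E, F }
  { B, C, D }  = complement { A, E, F }
Pass 4 adds 2:
  { A, D, F }  = { A, F } ∪ { D }
  { B, C, E }  = { B, C } ∪ { E }
Pass 5 adds nothing — fixpoint reached.

|σ(𝒜)| = 16.  σ(𝒜) = { {}, { D }, { E }, { A, F }, { B, C }, { D, E }, { A, D, F }, { A, E, F }, { B, C, D }, { B, C, E }, { A, B, C, F }, { A, D, E, F }, { B, C, D, E }, { A, B, C, D, F }, { A, B, C, E, F }, X }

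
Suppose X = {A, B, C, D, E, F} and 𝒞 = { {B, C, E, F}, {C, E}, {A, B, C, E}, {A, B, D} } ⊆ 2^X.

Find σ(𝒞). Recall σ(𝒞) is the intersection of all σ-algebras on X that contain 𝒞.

σ(𝒞) = { ∅, {A}, {B}, {D}, {F}, {A, B}, {A, D}, {A, F}, {B, D}, {B, F}, {C, E}, {D, F}, {A, B, D}, {A, B, F}, {A, C, E}, {A, D, F}, {B, C, E}, {B, D, F}, {C, D, E}, {C, E, F}, {A, B, C, E}, {A, B, D, F}, {A, C, D, E}, {A, C, E, F}, {B, C, D, E}, {B, C, E, F}, {C, D, E, F}, {A, B, C, D, E}, {A, B, C, E, F}, {A, C, D, E, F}, {B, C, D, E, F}, X }

Working:
Take S₀ = 𝒞 ∪ {∅, X} = { ∅, {C, E}, {A, B, D}, {A, B, C, E}, {B, C, E, F}, X }.
Step 1 (6 new):
  {A, D}  = {B, C, E, F}ᶜ
  {D, F}  = {A, B, C, E}ᶜ
  {C, E, F}  = {A, B, D}ᶜ
  {A, B, D, F}  = {C, E}ᶜ
  {A, B, C, D, E}  = {C, E} ∪ {A, B, D}
  {A, B, C, E, F}  = {A, B, C, E} ∪ {B, C, E, F}
  (now 12)
Step 2. New:
  {D}  = {A, B, C, E, F}ᶜ
  {F}  = {A, B, C, D, E}ᶜ
  {A, D, F}  = {A, D} ∪ {D, F}
  {A, C, D, E}  = {A, D} ∪ {C, E}
  {C, D, E, F}  = {C, E, F} ∪ {D, F}
  {A, C, D, E, F}  = {A, D} ∪ {C, E, F}
  {B, C, D, E, F}  = {D, F} ∪ {B, C, E, F}
  (now 19)
Step 3 adds 6:
  {A}  = {B, C, D, E, F}ᶜ
  {B}  = {A, C, D, E, F}ᶜ
  {A, B}  = {C, D, E, F}ᶜ
  {B, F}  = {A, C, D, E}ᶜ
  {B, C, E}  = {A, D, F}ᶜ
  {C, D, E}  = {C, E} ∪ {D}
  (now 25)
Step 4 (7 new):
  {A, F}  = {A} ∪ {F}
  {B, D}  = {B} ∪ {D}
  {A, B, F}  = {C, D, E}ᶜ
  {A, C, E}  = {A} ∪ {C, E}
  {B, D, F}  = {B} ∪ {D, F}
  {A, C, E, F}  = {A} ∪ {C, E, F}
  {B, C, D, E}  = {C, D, E} ∪ {B}
  (now 32)
Step 5 adds nothing — fixpoint reached.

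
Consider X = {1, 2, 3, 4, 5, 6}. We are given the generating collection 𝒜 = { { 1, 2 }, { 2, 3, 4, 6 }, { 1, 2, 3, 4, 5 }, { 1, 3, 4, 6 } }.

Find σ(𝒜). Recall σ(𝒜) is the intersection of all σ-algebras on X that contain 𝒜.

Take S₀ = 𝒜 ∪ {∅, X} = { {}, { 1, 2 }, { 1, 3, 4, 6 }, { 2, 3, 4, 6 }, { 1, 2, 3, 4, 5 }, X }.
Pass 1. New:
  { 6 }  = ᶜ of { 1, 2, 3, 4, 5 }
  { 1, 5 }  = ᶜ of { 2, 3, 4, 6 }
  { 2, 5 }  = ᶜ of { 1, 3, 4, 6 }
  { 3, 4, 5, 6 }  = ᶜ of { 1, 2 }
  { 1, 2, 3, 4, 6 }  = { 1, 2 } ∪ { 2, 3, 4, 6 }
Pass 2 (7 new):
  { 5 }  = ᶜ of { 1, 2, 3, 4, 6 }
  { 1, 2, 5 }  = { 2, 5 } ∪ { 1, 2 }
  { 1, 2, 6 }  = { 1, 2 } ∪ { 6 }
  { 1, 5, 6 }  = { 6 } ∪ { 1, 5 }
  { 2, 5, 6 }  = { 2, 5 } ∪ { 6 }
  { 1, 3, 4, 5, 6 }  = { 3, 4, 5, 6 } ∪ { 1, 3, 4, 6 }
  { 2, 3, 4, 5, 6 }  = { 2, 5 } ∪ { 3, 4, 5, 6 }
Pass 3 (8 new):
  { 1 }  = ᶜ of { 2, 3, 4, 5, 6 }
  { 2 }  = ᶜ of { 1, 3, 4, 5, 6 }
  { 5, 6 }  = { 6 } ∪ { 5 }
  { 1, 3, 4 }  = ᶜ of { 2, 5, 6 }
  { 2, 3, 4 }  = ᶜ of { 1, 5, 6 }
  { 3, 4, 5 }  = ᶜ of { 1, 2, 6 }
  { 3, 4, 6 }  = ᶜ of { 1, 2, 5 }
  { 1, 2, 5, 6 }  = { 2, 5 } ∪ { 1, 5, 6 }
Pass 4: +6 →
  { 1, 6 }  = { 6 } ∪ { 1 }
  { 2, 6 }  = { 2 } ∪ { 6 }
  { 3, 4 }  = ᶜ of { 1, 2, 5, 6 }
  { 1, 2, 3, 4 }  = ᶜ of { 5, 6 }
  { 1, 3, 4, 5 }  = { 3, 4, 5 } ∪ { 1, 3, 4 }
  { 2, 3, 4, 5 }  = { 2, 5 } ∪ { 3, 4, 5 }
Pass 5 adds nothing — fixpoint reached.

Hence σ(𝒜) has 32 members: { {}, { 1 }, { 2 }, { 5 }, { 6 }, { 1, 2 }, { 1, 5 }, { 1, 6 }, { 2, 5 }, { 2, 6 }, { 3, 4 }, { 5, 6 }, { 1, 2, 5 }, { 1, 2, 6 }, { 1, 3, 4 }, { 1, 5, 6 }, { 2, 3, 4 }, { 2, 5, 6 }, { 3, 4, 5 }, { 3, 4, 6 }, { 1, 2, 3, 4 }, { 1, 2, 5, 6 }, { 1, 3, 4, 5 }, { 1, 3, 4, 6 }, { 2, 3, 4, 5 }, { 2, 3, 4, 6 }, { 3, 4, 5, 6 }, { 1, 2, 3, 4, 5 }, { 1, 2, 3, 4, 6 }, { 1, 3, 4, 5, 6 }, { 2, 3, 4, 5, 6 }, X }.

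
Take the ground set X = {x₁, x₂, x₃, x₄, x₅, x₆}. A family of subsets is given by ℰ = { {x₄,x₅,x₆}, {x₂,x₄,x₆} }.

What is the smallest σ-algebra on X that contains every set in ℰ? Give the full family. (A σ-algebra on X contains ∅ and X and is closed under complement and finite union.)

Start: ℰ ∪ {∅, X} = { ∅, {x₂,x₄,x₆}, {x₄,x₅,x₆}, X }.
Step 1. New:
  {x₁,x₂,x₃}  = ᶜ of {x₄,x₅,x₆}
  {x₁,x₃,x₅}  = ᶜ of {x₂,x₄,x₆}
  {x₂,x₄,x₅,x₆}  = {x₂,x₄,x₆} ∪ {x₄,x₅,x₆}
  [7 total]
Step 2 adds 4:
  {x₁,x₃}  = ᶜ of {x₂,x₄,x₅,x₆}
  {x₁,x₂,x₃,x₅}  = {x₁,x₂,x₃} ∪ {x₁,x₃,x₅}
  {x₁,x₂,x₃,x₄,x₆}  = {x₂,x₄,x₆} ∪ {x₁,x₂,x₃}
  {x₁,x₃,x₄,x₅,x₆}  = {x₁,x₃,x₅} ∪ {x₄,x₅,x₆}
  [11 total]
Step 3. New:
  {x₂}  = ᶜ of {x₁,x₃,x₄,x₅,x₆}
  {x₅}  = ᶜ of {x₁,x₂,x₃,x₄,x₆}
  {x₄,x₆}  = ᶜ of {x₁,x₂,x₃,x₅}
  [14 total]
Step 4: 2 new —
  {x₂,x₅}  = {x₂} ∪ {x₅}
  {x₁,x₃,x₄,x₆}  = {x₁,x₃} ∪ {x₄,x₆}
  [16 total]
Step 5: no new sets; the family is a σ-algebra.

|σ(ℰ)| = 16.  σ(ℰ) = { ∅, {x₂}, {x₅}, {x₁,x₃}, {x₂,x₅}, {x₄,x₆}, {x₁,x₂,x₃}, {x₁,x₃,x₅}, {x₂,x₄,x₆}, {x₄,x₅,x₆}, {x₁,x₂,x₃,x₅}, {x₁,x₃,x₄,x₆}, {x₂,x₄,x₅,x₆}, {x₁,x₂,x₃,x₄,x₆}, {x₁,x₃,x₄,x₅,x₆}, X }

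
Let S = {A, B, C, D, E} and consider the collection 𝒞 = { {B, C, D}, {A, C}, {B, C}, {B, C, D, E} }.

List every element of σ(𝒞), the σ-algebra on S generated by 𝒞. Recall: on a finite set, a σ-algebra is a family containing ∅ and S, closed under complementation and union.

σ(𝒞) (32 sets): { {}, {A}, {B}, {C}, {D}, {E}, {A, B}, {A, C}, {A, D}, {A, E}, {B, C}, {B, D}, {B, E}, {C, D}, {C, E}, {D, E}, {A, B, C}, {A, B, D}, {A, B, E}, {A, C, D}, {A, C, E}, {A, D, E}, {B, C, D}, {B, C, E}, {B, D, E}, {C, D, E}, {A, B, C, D}, {A, B, C, E}, {A, B, D, E}, {A, C, D, E}, {B, C, D, E}, S }

Derivation:
Initial family (6 sets): { {}, {A, C}, {B, C}, {B, C, D}, {B, C, D, E}, S }.
Pass 1: 6 new —
  {A}  = complement {B, C, D, E}
  {A, E}  = complement {B, C, D}
  {A, B, C}  = {B, C} ∪ {A, C}
  {A, D, E}  = complement {B, C}
  {B, D, E}  = complement {A, C}
  {A, B, C, D}  = {B, C, D} ∪ {A, C}
Pass 2: +6 →
  {E}  = complement {A, B, C, D}
  {D, E}  = complement {A, B, C}
  {A, C, E}  = {A, C} ∪ {A, E}
  {A, B, C, E}  = {A, B, C} ∪ {A, E}
  {A, B, D, E}  = {A, D, E} ∪ {B, D, E}
  {A, C, D, E}  = {A, D, E} ∪ {A, C}
Pass 3 adds 5:
  {B}  = complement {A, C, D, E}
  {C}  = complement {A, B, D, E}
  {D}  = complement {A, B, C, E}
  {B, D}  = complement {A, C, E}
  {B, C, E}  = {B, C} ∪ {E}
Pass 4: 9 new —
  {A, B}  = {B} ∪ {A}
  {A, D}  = complement {B, C, E}
  {B, E}  = {B} ∪ {E}
  {C, D}  = {C} ∪ {D}
  {C, E}  = {E} ∪ {C}
  {A, B, D}  = {B, D} ∪ {A}
  {A, B, E}  = {B} ∪ {A, E}
  {A, C, D}  = {A, C} ∪ {D}
  {C, D, E}  = {D, E} ∪ {C}
Pass 5 adds nothing — fixpoint reached.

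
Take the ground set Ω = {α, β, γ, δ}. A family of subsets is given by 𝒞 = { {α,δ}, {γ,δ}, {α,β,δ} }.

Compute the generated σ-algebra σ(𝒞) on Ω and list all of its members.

|σ(𝒞)| = 16.  σ(𝒞) = { {}, {α}, {β}, {γ}, {δ}, {α,β}, {α,γ}, {α,δ}, {β,γ}, {β,δ}, {γ,δ}, {α,β,γ}, {α,β,δ}, {α,γ,δ}, {β,γ,δ}, Ω }

Check:
Seed the family with 𝒞 together with ∅ and Ω: { {}, {α,δ}, {γ,δ}, {α,β,δ}, Ω }.
Pass 1. New:
  {γ}  = ᶜ of {α,β,δ}
  {α,β}  = ᶜ of {γ,δ}
  {β,γ}  = ᶜ of {α,δ}
  {α,γ,δ}  = {γ,δ} ∪ {α,δ}
  — 9 sets.
Pass 2 (3 new):
  {β}  = ᶜ of {α,γ,δ}
  {α,β,γ}  = {α,β} ∪ {γ}
  {β,γ,δ}  = {γ,δ} ∪ {β,γ}
  — 12 sets.
Pass 3 (2 new):
  {α}  = ᶜ of {β,γ,δ}
  {δ}  = ᶜ of {α,β,γ}
  — 14 sets.
Pass 4. New:
  {α,γ}  = {γ} ∪ {α}
  {β,δ}  = {δ} ∪ {β}
  — 16 sets.
Pass 5: closed — nothing new.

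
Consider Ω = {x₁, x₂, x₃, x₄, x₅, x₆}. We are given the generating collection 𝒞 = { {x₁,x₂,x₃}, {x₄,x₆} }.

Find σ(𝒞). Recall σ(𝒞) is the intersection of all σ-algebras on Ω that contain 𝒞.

Initial family (4 sets): { ∅, {x₄,x₆}, {x₁,x₂,x₃}, Ω }.
Step 1: 3 new —
  {x₄,x₅,x₆}  = {x₁,x₂,x₃}ᶜ
  {x₁,x₂,x₃,x₅}  = {x₄,x₆}ᶜ
  {x₁,x₂,x₃,x₄,x₆}  = {x₄,x₆} ∪ {x₁,x₂,x₃}
  (now 7)
Step 2. New:
  {x₅}  = {x₁,x₂,x₃,x₄,x₆}ᶜ
  (now 8)
Step 3: stable.

Hence σ(𝒞) has 8 members: { ∅, {x₅}, {x₄,x₆}, {x₁,x₂,x₃}, {x₄,x₅,x₆}, {x₁,x₂,x₃,x₅}, {x₁,x₂,x₃,x₄,x₆}, Ω }.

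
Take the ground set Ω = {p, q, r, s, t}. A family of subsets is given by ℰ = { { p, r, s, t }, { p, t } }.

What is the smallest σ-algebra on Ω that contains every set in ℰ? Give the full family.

Seed the family with ℰ together with ∅ and Ω: { {}, { p, t }, { p, r, s, t }, Ω }.
Iteration 1. New:
  { q }  = { p, r, s, t }ᶜ
  { q, r, s }  = { p, t }ᶜ
  [6 total]
Iteration 2 (1 new):
  { p, q, t }  = { p, t } ∪ { q }
  [7 total]
Iteration 3: +1 →
  { r, s }  = { p, q, t }ᶜ
  [8 total]
Iteration 4 adds nothing — fixpoint reached.

Hence σ(ℰ) has 8 members: { {}, { q }, { p, t }, { r, s }, { p, q, t }, { q, r, s }, { p, r, s, t }, Ω }.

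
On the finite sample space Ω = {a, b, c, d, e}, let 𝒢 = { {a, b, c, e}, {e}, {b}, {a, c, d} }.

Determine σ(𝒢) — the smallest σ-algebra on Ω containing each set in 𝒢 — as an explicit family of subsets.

Initial family (6 sets): { ∅, {b}, {e}, {a, c, d}, {a, b, c, e}, Ω }.
Iteration 1 (4 new):
  {d}  = complement {a, b, c, e}
  {b, e}  = complement {a, c, d}
  {a, b, c, d}  = complement {e}
  {a, c, d, e}  = complement {b}
  — 10 sets.
Iteration 2 (3 new):
  {b, d}  = {b} ∪ {d}
  {d, e}  = {e} ∪ {d}
  {b, d, e}  = {b, e} ∪ {d}
  — 13 sets.
Iteration 3: 3 new —
  {a, c}  = complement {b, d, e}
  {a, b, c}  = complement {d, e}
  {a, c, e}  = complement {b, d}
  — 16 sets.
Iteration 4: already closed under ᶜ and ∪.

|σ(𝒢)| = 16.  σ(𝒢) = { ∅, {b}, {d}, {e}, {a, c}, {b, d}, {b, e}, {d, e}, {a, b, c}, {a, c, d}, {a, c, e}, {b, d, e}, {a, b, c, d}, {a, b, c, e}, {a, c, d, e}, Ω }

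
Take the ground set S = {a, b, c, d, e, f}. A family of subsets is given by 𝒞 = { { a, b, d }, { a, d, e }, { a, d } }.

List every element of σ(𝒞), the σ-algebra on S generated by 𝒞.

Answer: σ(𝒞) = { {  }, { b }, { e }, { a, d }, { b, e }, { c, f }, { a, b, d }, { a, d, e }, { b, c, f }, { c, e, f }, { a, b, d, e }, { a, c, d, f }, { b, c, e, f }, { a, b, c, d, f }, { a, c, d, e, f }, S }

Check:
Begin from { {  }, { a, d }, { a, b, d }, { a, d, e }, S } (that is, 𝒞 plus ∅ and S).
Iteration 1: +4 →
  { b, c, f }  = ᶜ of { a, d, e }
  { c, e, f }  = ᶜ of { a, b, d }
  { a, b, d, e }  = { a, d, e } ∪ { a, b, d }
  { b, c, e, f }  = ᶜ of { a, d }
  [9 total]
Iteration 2 adds 3:
  { c, f }  = ᶜ of { a, b, d, e }
  { a, b, c, d, f }  = { b, c, f } ∪ { a, b, d }
  { a, c, d, e, f }  = { a, d, e } ∪ { c, e, f }
  [12 total]
Iteration 3: 3 new —
  { b }  = ᶜ of { a, c, d, e, f }
  { e }  = ᶜ of { a, b, c, d, f }
  { a, c, d, f }  = { a, d } ∪ { c, f }
  [15 total]
Iteration 4. New:
  { b, e }  = ᶜ of { a, c, d, f }
  [16 total]
Iteration 5 adds nothing — fixpoint reached.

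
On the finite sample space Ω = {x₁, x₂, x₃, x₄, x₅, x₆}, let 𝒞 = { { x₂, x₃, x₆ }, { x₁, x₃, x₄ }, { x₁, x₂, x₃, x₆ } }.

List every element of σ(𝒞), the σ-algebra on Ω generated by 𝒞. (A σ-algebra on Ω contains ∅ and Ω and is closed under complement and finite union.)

|σ(𝒞)| = 32.  σ(𝒞) = { {}, { x₁ }, { x₃ }, { x₄ }, { x₅ }, { x₁, x₃ }, { x₁, x₄ }, { x₁, x₅ }, { x₂, x₆ }, { x₃, x₄ }, { x₃, x₅ }, { x₄, x₅ }, { x₁, x₂, x₆ }, { x₁, x₃, x₄ }, { x₁, x₃, x₅ }, { x₁, x₄, x₅ }, { x₂, x₃, x₆ }, { x₂, x₄, x₆ }, { x₂, x₅, x₆ }, { x₃, x₄, x₅ }, { x₁, x₂, x₃, x₆ }, { x₁, x₂, x₄, x₆ }, { x₁, x₂, x₅, x₆ }, { x₁, x₃, x₄, x₅ }, { x₂, x₃, x₄, x₆ }, { x₂, x₃, x₅, x₆ }, { x₂, x₄, x₅, x₆ }, { x₁, x₂, x₃, x₄, x₆ }, { x₁, x₂, x₃, x₅, x₆ }, { x₁, x₂, x₄, x₅, x₆ }, { x₂, x₃, x₄, x₅, x₆ }, Ω }

Derivation:
Seed the family with 𝒞 together with ∅ and Ω: { {}, { x₁, x₃, x₄ }, { x₂, x₃, x₆ }, { x₁, x₂, x₃, x₆ }, Ω }.
Iteration 1 adds 4:
  { x₄, x₅ }  = complement { x₁, x₂, x₃, x₆ }
  { x₁, x₄, x₅ }  = complement { x₂, x₃, x₆ }
  { x₂, x₅, x₆ }  = complement { x₁, x₃, x₄ }
  { x₁, x₂, x₃, x₄, x₆ }  = { x₁, x₃, x₄ } ∪ { x₂, x₃, x₆ }
  — 9 sets.
Iteration 2. New:
  { x₅ }  = complement { x₁, x₂, x₃, x₄, x₆ }
  { x₁, x₃, x₄, x₅ }  = { x₁, x₄, x₅ } ∪ { x₁, x₃, x₄ }
  { x₂, x₃, x₅, x₆ }  = { x₂, x₃, x₆ } ∪ { x₂, x₅, x₆ }
  { x₂, x₄, x₅, x₆ }  = { x₂, x₅, x₆ } ∪ { x₄, x₅ }
  { x₁, x₂, x₃, x₅, x₆ }  = { x₂, x₅, x₆ } ∪ { x₁, x₂, x₃, x₆ }
  { x₁, x₂, x₄, x₅, x₆ }  = { x₁, x₄, x₅ } ∪ { x₂, x₅, x₆ }
  { x₂, x₃, x₄, x₅, x₆ }  = { x₂, x₃, x₆ } ∪ { x₄, x₅ }
  — 16 sets.
Iteration 3: +6 →
  { x₁ }  = complement { x₂, x₃, x₄, x₅, x₆ }
  { x₃ }  = complement { x₁, x₂, x₄, x₅, x₆ }
  { x₄ }  = complement { x₁, x₂, x₃, x₅, x₆ }
  { x₁, x₃ }  = complement { x₂, x₄, x₅, x₆ }
  { x₁, x₄ }  = complement { x₂, x₃, x₅, x₆ }
  { x₂, x₆ }  = complement { x₁, x₃, x₄, x₅ }
  — 22 sets.
Iteration 4 (10 new):
  { x₁, x₅ }  = { x₁ } ∪ { x₅ }
  { x₃, x₄ }  = { x₃ } ∪ { x₄ }
  { x₃, x₅ }  = { x₅ } ∪ { x₃ }
  { x₁, x₂, x₆ }  = { x₁ } ∪ { x₂, x₆ }
  { x₁, x₃, x₅ }  = { x₅ } ∪ { x₁, x₃ }
  { x₂, x₄, x₆ }  = { x₂, x₆ } ∪ { x₄ }
  { x₃, x₄, x₅ }  = { x₄, x₅ } ∪ { x₃ }
  { x₁, x₂, x₄, x₆ }  = { x₂, x₆ } ∪ { x₁, x₄ }
  { x₁, x₂, x₅, x₆ }  = { x₁ } ∪ { x₂, x₅, x₆ }
  { x₂, x₃, x₄, x₆ }  = { x₂, x₃, x₆ } ∪ { x₄ }
  — 32 sets.
Iteration 5 adds nothing — fixpoint reached.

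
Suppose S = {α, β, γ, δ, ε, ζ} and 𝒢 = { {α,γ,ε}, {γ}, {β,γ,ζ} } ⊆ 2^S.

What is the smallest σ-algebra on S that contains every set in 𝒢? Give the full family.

Seed the family with 𝒢 together with ∅ and S: { {}, {γ}, {α,γ,ε}, {β,γ,ζ}, S }.
Pass 1: +4 →
  {α,δ,ε}  = S∖{β,γ,ζ}
  {β,δ,ζ}  = S∖{α,γ,ε}
  {α,β,γ,ε,ζ}  = {β,γ,ζ} ∪ {α,γ,ε}
  {α,β,δ,ε,ζ}  = S∖{γ}
Pass 2. New:
  {δ}  = S∖{α,β,γ,ε,ζ}
  {α,γ,δ,ε}  = {α,δ,ε} ∪ {α,γ,ε}
  {β,γ,δ,ζ}  = {β,δ,ζ} ∪ {β,γ,ζ}
Pass 3: 3 new —
  {α,ε}  = S∖{β,γ,δ,ζ}
  {β,ζ}  = S∖{α,γ,δ,ε}
  {γ,δ}  = {γ} ∪ {δ}
Pass 4 (1 new):
  {α,β,ε,ζ}  = S∖{γ,δ}
Pass 5 adds nothing — fixpoint reached.

Hence σ(𝒢) has 16 members: { {}, {γ}, {δ}, {α,ε}, {β,ζ}, {γ,δ}, {α,γ,ε}, {α,δ,ε}, {β,γ,ζ}, {β,δ,ζ}, {α,β,ε,ζ}, {α,γ,δ,ε}, {β,γ,δ,ζ}, {α,β,γ,ε,ζ}, {α,β,δ,ε,ζ}, S }.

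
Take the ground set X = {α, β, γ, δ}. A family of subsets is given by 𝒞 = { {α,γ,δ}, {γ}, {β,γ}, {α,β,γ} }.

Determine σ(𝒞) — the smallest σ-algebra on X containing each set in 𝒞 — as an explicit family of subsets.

σ(𝒞) = { {}, {α}, {β}, {γ}, {δ}, {α,β}, {α,γ}, {α,δ}, {β,γ}, {β,δ}, {γ,δ}, {α,β,γ}, {α,β,δ}, {α,γ,δ}, {β,γ,δ}, X }

Derivation:
Start: 𝒞 ∪ {∅, X} = { {}, {γ}, {β,γ}, {α,β,γ}, {α,γ,δ}, X }.
Pass 1 (4 new):
  {β}  = ᶜ of {α,γ,δ}
  {δ}  = ᶜ of {α,β,γ}
  {α,δ}  = ᶜ of {β,γ}
  {α,β,δ}  = ᶜ of {γ}
  |family| = 10
Pass 2: +3 →
  {β,δ}  = {β} ∪ {δ}
  {γ,δ}  = {γ} ∪ {δ}
  {β,γ,δ}  = {β,γ} ∪ {δ}
  |family| = 13
Pass 3: 3 new —
  {α}  = ᶜ of {β,γ,δ}
  {α,β}  = ᶜ of {γ,δ}
  {α,γ}  = ᶜ of {β,δ}
  |family| = 16
Pass 4: stable.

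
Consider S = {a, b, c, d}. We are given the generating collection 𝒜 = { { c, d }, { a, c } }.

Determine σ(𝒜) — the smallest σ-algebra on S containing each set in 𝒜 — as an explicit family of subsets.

Begin from { {}, { a, c }, { c, d }, S } (that is, 𝒜 plus ∅ and S).
Step 1 (3 new):
  { a, b }  = complement { c, d }
  { b, d }  = complement { a, c }
  { a, c, d }  = { a, c } ∪ { c, d }
  (now 7)
Step 2. New:
  { b }  = complement { a, c, d }
  { a, b, c }  = { a, b } ∪ { a, c }
  { a, b, d }  = { a, b } ∪ { b, d }
  { b, c, d }  = { c, d } ∪ { b, d }
  (now 11)
Step 3: 3 new —
  { a }  = complement { b, c, d }
  { c }  = complement { a, b, d }
  { d }  = complement { a, b, c }
  (now 14)
Step 4: 2 new —
  { a, d }  = { d } ∪ { a }
  { b, c }  = { c } ∪ { b }
  (now 16)
Step 5: no new sets; the family is a σ-algebra.

Therefore σ(𝒜) = { {}, { a }, { b }, { c }, { d }, { a, b }, { a, c }, { a, d }, { b, c }, { b, d }, { c, d }, { a, b, c }, { a, b, d }, { a, c, d }, { b, c, d }, S } (|σ(𝒜)| = 16).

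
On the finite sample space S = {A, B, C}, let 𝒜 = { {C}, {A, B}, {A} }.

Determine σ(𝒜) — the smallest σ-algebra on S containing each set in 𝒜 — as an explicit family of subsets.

σ(𝒜) = { {}, {A}, {B}, {C}, {A, B}, {A, C}, {B, C}, S }

Check:
Seed the family with 𝒜 together with ∅ and S: { {}, {A}, {C}, {A, B}, S }.
Iteration 1 (2 new):
  {A, C}  = {C} ∪ {A}
  {B, C}  = S∖{A}
  |family| = 7
Iteration 2 (1 new):
  {B}  = S∖{A, C}
  |family| = 8
Iteration 3: already closed under ᶜ and ∪.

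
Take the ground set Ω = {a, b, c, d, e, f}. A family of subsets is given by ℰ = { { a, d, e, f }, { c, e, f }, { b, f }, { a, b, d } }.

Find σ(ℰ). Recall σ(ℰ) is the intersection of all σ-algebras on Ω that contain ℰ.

σ(ℰ) = { ∅, { b }, { c }, { e }, { f }, { a, d }, { b, c }, { b, e }, { b, f }, { c, e }, { c, f }, { e, f }, { a, b, d }, { a, c, d }, { a, d, e }, { a, d, f }, { b, c, e }, { b, c, f }, { b, e, f }, { c, e, f }, { a, b, c, d }, { a, b, d, e }, { a, b, d, f }, { a, c, d, e }, { a, c, d, f }, { a, d, e, f }, { b, c, e, f }, { a, b, c, d, e }, { a, b, c, d, f }, { a, b, d, e, f }, { a, c, d, e, f }, Ω }

Derivation:
Take S₀ = ℰ ∪ {∅, Ω} = { ∅, { b, f }, { a, b, d }, { c, e, f }, { a, d, e, f }, Ω }.
Step 1: +6 →
  { b, c }  = Ω∖{ a, d, e, f }
  { a, b, d, f }  = { b, f } ∪ { a, b, d }
  { a, c, d, e }  = Ω∖{ b, f }
  { b, c, e, f }  = { c, e, f } ∪ { b, f }
  { a, b, d, e, f }  = { a, d, e, f } ∪ { b, f }
  { a, c, d, e, f }  = { c, e, f } ∪ { a, d, e, f }
  (now 12)
Step 2: +8 →
  { b }  = Ω∖{ a, c, d, e, f }
  { c }  = Ω∖{ a, b, d, e, f }
  { a, d }  = Ω∖{ b, c, e, f }
  { c, e }  = Ω∖{ a, b, d, f }
  { b, c, f }  = { b, f } ∪ { b, c }
  { a, b, c, d }  = { a, b, d } ∪ { b, c }
  { a, b, c, d, e }  = { a, b, d } ∪ { a, c, d, e }
  { a, b, c, d, f }  = { a, b, d, f } ∪ { b, c }
  (now 20)
Step 3 (6 new):
  { e }  = Ω∖{ a, b, c, d, f }
  { f }  = Ω∖{ a, b, c, d, e }
  { e, f }  = Ω∖{ a, b, c, d }
  { a, c, d }  = { a, d } ∪ { c }
  { a, d, e }  = Ω∖{ b, c, f }
  { b, c, e }  = { b } ∪ { c, e }
  (now 26)
Step 4: +6 →
  { b, e }  = { b } ∪ { e }
  { c, f }  = { f } ∪ { c }
  { a, d, f }  = Ω∖{ b, c, e }
  { b, e, f }  = Ω∖{ a, c, d }
  { a, b, d, e }  = { a, d, e } ∪ { b }
  { a, c, d, f }  = { f } ∪ { a, c, d }
  (now 32)
Step 5: already closed under ᶜ and ∪.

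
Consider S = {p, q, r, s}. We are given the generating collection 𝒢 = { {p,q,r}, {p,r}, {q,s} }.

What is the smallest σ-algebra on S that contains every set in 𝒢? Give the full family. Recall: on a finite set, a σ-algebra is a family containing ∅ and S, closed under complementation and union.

Initial family (5 sets): { {}, {p,r}, {q,s}, {p,q,r}, S }.
Pass 1 (1 new):
  {s}  = ᶜ of {p,q,r}
Pass 2. New:
  {p,r,s}  = {s} ∪ {p,r}
Pass 3: 1 new —
  {q}  = ᶜ of {p,r,s}
After Pass 4 the family is unchanged; done.

σ(𝒢) = { {}, {q}, {s}, {p,r}, {q,s}, {p,q,r}, {p,r,s}, S }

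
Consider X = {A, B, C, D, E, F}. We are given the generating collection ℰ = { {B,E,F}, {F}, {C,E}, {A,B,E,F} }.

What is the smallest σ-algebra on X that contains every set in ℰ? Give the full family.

Initial family (6 sets): { {}, {F}, {C,E}, {B,E,F}, {A,B,E,F}, X }.
Round 1. New:
  {C,D}  = ᶜ of {A,B,E,F}
  {A,C,D}  = ᶜ of {B,E,F}
  {C,E,F}  = {C,E} ∪ {F}
  {A,B,D,F}  = ᶜ of {C,E}
  {B,C,E,F}  = {C,E} ∪ {B,E,F}
  {A,B,C,D,E}  = ᶜ of {F}
  {A,B,C,E,F}  = {C,E} ∪ {A,B,E,F}
Round 2. New:
  {D}  = ᶜ of {A,B,C,E,F}
  {A,D}  = ᶜ of {B,C,E,F}
  {A,B,D}  = ᶜ of {C,E,F}
  {C,D,E}  = {C,D} ∪ {C,E}
  {C,D,F}  = {C,D} ∪ {F}
  {A,C,D,E}  = {A,C,D} ∪ {C,E}
  {A,C,D,F}  = {F} ∪ {A,C,D}
  {C,D,E,F}  = {C,D} ∪ {C,E,F}
  {A,B,C,D,F}  = {C,D} ∪ {A,B,D,F}
  {A,B,D,E,F}  = {A,B,D,F} ∪ {B,E,F}
  {A,C,D,E,F}  = {A,C,D} ∪ {C,E,F}
  {B,C,D,E,F}  = {C,D} ∪ {B,E,F}
Round 3. New:
  {A}  = ᶜ of {B,C,D,E,F}
  {B}  = ᶜ of {A,C,D,E,F}
  {C}  = ᶜ of {A,B,D,E,F}
  {E}  = ᶜ of {A,B,C,D,F}
  {A,B}  = ᶜ of {C,D,E,F}
  {B,E}  = ᶜ of {A,C,D,F}
  {B,F}  = ᶜ of {A,C,D,E}
  {D,F}  = {F} ∪ {D}
  {A,B,E}  = ᶜ of {C,D,F}
  {A,B,F}  = ᶜ of {C,D,E}
  {A,D,F}  = {A,D} ∪ {F}
  {A,B,C,D}  = {C,D} ∪ {A,B,D}
  {B,D,E,F}  = {B,E,F} ∪ {D}
Round 4: 24 new —
  {A,C}  = ᶜ of {B,D,E,F}
  {A,E}  = {A} ∪ {E}
  {A,F}  = {A} ∪ {F}
  {B,C}  = {B} ∪ {C}
  {B,D}  = {B} ∪ {D}
  {C,F}  = {C} ∪ {F}
  {D,E}  = {D} ∪ {E}
  {E,F}  = ᶜ of {A,B,C,D}
  {A,B,C}  = {A,B} ∪ {C}
  {A,C,E}  = {C,E} ∪ {A}
  {A,D,E}  = {A,D} ∪ {E}
  {B,C,D}  = {C,D} ∪ {B}
  {B,C,E}  = ᶜ of {A,D,F}
  {B,C,F}  = {B,F} ∪ {C}
  {B,D,E}  = {D} ∪ {B,E}
  {B,D,F}  = {B} ∪ {D,F}
  {D,E,F}  = {D,F} ∪ {E}
  {A,B,C,E}  = ᶜ of {D,F}
  {A,B,C,F}  = {C} ∪ {A,B,F}
  {A,B,D,E}  = {A,B,D} ∪ {A,B,E}
  {A,C,E,F}  = {A} ∪ {C,E,F}
  {A,D,E,F}  = {A,D,F} ∪ {E}
  {B,C,D,E}  = {C,D} ∪ {B,E}
  {B,C,D,F}  = {C,D} ∪ {B,F}
Round 5: 2 new —
  {A,C,F}  = ᶜ of {B,D,E}
  {A,E,F}  = ᶜ of {B,C,D}
Round 6: already closed under ᶜ and ∪.

Therefore σ(ℰ) = { {}, {A}, {B}, {C}, {D}, {E}, {F}, {A,B}, {A,C}, {A,D}, {A,E}, {A,F}, {B,C}, {B,D}, {B,E}, {B,F}, {C,D}, {C,E}, {C,F}, {D,E}, {D,F}, {E,F}, {A,B,C}, {A,B,D}, {A,B,E}, {A,B,F}, {A,C,D}, {A,C,E}, {A,C,F}, {A,D,E}, {A,D,F}, {A,E,F}, {B,C,D}, {B,C,E}, {B,C,F}, {B,D,E}, {B,D,F}, {B,E,F}, {C,D,E}, {C,D,F}, {C,E,F}, {D,E,F}, {A,B,C,D}, {A,B,C,E}, {A,B,C,F}, {A,B,D,E}, {A,B,D,F}, {A,B,E,F}, {A,C,D,E}, {A,C,D,F}, {A,C,E,F}, {A,D,E,F}, {B,C,D,E}, {B,C,D,F}, {B,C,E,F}, {B,D,E,F}, {C,D,E,F}, {A,B,C,D,E}, {A,B,C,D,F}, {A,B,C,E,F}, {A,B,D,E,F}, {A,C,D,E,F}, {B,C,D,E,F}, X } (|σ(ℰ)| = 64).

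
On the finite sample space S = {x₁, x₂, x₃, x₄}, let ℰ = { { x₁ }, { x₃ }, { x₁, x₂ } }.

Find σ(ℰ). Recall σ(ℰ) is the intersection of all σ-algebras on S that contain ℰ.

Take S₀ = ℰ ∪ {∅, S} = { ∅, { x₁ }, { x₃ }, { x₁, x₂ }, S }.
Round 1 (5 new):
  { x₁, x₃ }  = { x₃ } ∪ { x₁ }
  { x₃, x₄ }  = S∖{ x₁, x₂ }
  { x₁, x₂, x₃ }  = { x₃ } ∪ { x₁, x₂ }
  { x₁, x₂, x₄ }  = S∖{ x₃ }
  { x₂, x₃, x₄ }  = S∖{ x₁ }
Round 2: +3 →
  { x₄ }  = S∖{ x₁, x₂, x₃ }
  { x₂, x₄ }  = S∖{ x₁, x₃ }
  { x₁, x₃, x₄ }  = { x₃, x₄ } ∪ { x₁, x₃ }
Round 3: +2 →
  { x₂ }  = S∖{ x₁, x₃, x₄ }
  { x₁, x₄ }  = { x₄ } ∪ { x₁ }
Round 4. New:
  { x₂, x₃ }  = S∖{ x₁, x₄ }
Round 5: already closed under ᶜ and ∪.

|σ(ℰ)| = 16.  σ(ℰ) = { ∅, { x₁ }, { x₂ }, { x₃ }, { x₄ }, { x₁, x₂ }, { x₁, x₃ }, { x₁, x₄ }, { x₂, x₃ }, { x₂, x₄ }, { x₃, x₄ }, { x₁, x₂, x₃ }, { x₁, x₂, x₄ }, { x₁, x₃, x₄ }, { x₂, x₃, x₄ }, S }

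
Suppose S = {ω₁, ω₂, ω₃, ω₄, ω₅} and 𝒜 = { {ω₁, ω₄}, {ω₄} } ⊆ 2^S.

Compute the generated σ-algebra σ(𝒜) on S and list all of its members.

Answer: σ(𝒜) = { {}, {ω₁}, {ω₄}, {ω₁, ω₄}, {ω₂, ω₃, ω₅}, {ω₁, ω₂, ω₃, ω₅}, {ω₂, ω₃, ω₄, ω₅}, S }

Working:
Take S₀ = 𝒜 ∪ {∅, S} = { {}, {ω₄}, {ω₁, ω₄}, S }.
Step 1: +2 →
  {ω₂, ω₃, ω₅}  = S∖{ω₁, ω₄}
  {ω₁, ω₂, ω₃, ω₅}  = S∖{ω₄}
  |family| = 6
Step 2 adds 1:
  {ω₂, ω₃, ω₄, ω₅}  = {ω₂, ω₃, ω₅} ∪ {ω₄}
  |family| = 7
Step 3 adds 1:
  {ω₁}  = S∖{ω₂, ω₃, ω₄, ω₅}
  |family| = 8
After Step 4 the family is unchanged; done.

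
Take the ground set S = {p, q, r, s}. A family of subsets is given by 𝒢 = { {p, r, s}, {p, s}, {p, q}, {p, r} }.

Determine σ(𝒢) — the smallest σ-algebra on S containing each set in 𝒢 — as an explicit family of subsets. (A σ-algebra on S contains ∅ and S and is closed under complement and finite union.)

Seed the family with 𝒢 together with ∅ and S: { ∅, {p, q}, {p, r}, {p, s}, {p, r, s}, S }.
Round 1: 6 new —
  {q}  = S∖{p, r, s}
  {q, r}  = S∖{p, s}
  {q, s}  = S∖{p, r}
  {r, s}  = S∖{p, q}
  {p, q, r}  = {p, q} ∪ {p, r}
  {p, q, s}  = {p, s} ∪ {p, q}
  — 12 sets.
Round 2 adds 3:
  {r}  = S∖{p, q, s}
  {s}  = S∖{p, q, r}
  {q, r, s}  = {r, s} ∪ {q}
  — 15 sets.
Round 3: 1 new —
  {p}  = S∖{q, r, s}
  — 16 sets.
After Round 4 the family is unchanged; done.

Hence σ(𝒢) has 16 members: { ∅, {p}, {q}, {r}, {s}, {p, q}, {p, r}, {p, s}, {q, r}, {q, s}, {r, s}, {p, q, r}, {p, q, s}, {p, r, s}, {q, r, s}, S }.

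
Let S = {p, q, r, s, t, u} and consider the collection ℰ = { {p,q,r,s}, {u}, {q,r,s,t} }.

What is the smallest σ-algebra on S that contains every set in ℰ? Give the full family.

Start: ℰ ∪ {∅, S} = { ∅, {u}, {p,q,r,s}, {q,r,s,t}, S }.
Step 1 adds 5:
  {p,u}  = S∖{q,r,s,t}
  {t,u}  = S∖{p,q,r,s}
  {p,q,r,s,t}  = S∖{u}
  {p,q,r,s,u}  = {p,q,r,s} ∪ {u}
  {q,r,s,t,u}  = {q,r,s,t} ∪ {u}
  |family| = 10
Step 2: 3 new —
  {p}  = S∖{q,r,s,t,u}
  {t}  = S∖{p,q,r,s,u}
  {p,t,u}  = {t,u} ∪ {p,u}
  |family| = 13
Step 3 (2 new):
  {p,t}  = {t} ∪ {p}
  {q,r,s}  = S∖{p,t,u}
  |family| = 15
Step 4. New:
  {q,r,s,u}  = S∖{p,t}
  |family| = 16
Step 5: stable.

Hence σ(ℰ) has 16 members: { ∅, {p}, {t}, {u}, {p,t}, {p,u}, {t,u}, {p,t,u}, {q,r,s}, {p,q,r,s}, {q,r,s,t}, {q,r,s,u}, {p,q,r,s,t}, {p,q,r,s,u}, {q,r,s,t,u}, S }.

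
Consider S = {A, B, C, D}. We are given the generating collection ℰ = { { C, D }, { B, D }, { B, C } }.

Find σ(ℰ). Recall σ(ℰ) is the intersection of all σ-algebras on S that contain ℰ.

Start: ℰ ∪ {∅, S} = { ∅, { B, C }, { B, D }, { C, D }, S }.
Round 1 (4 new):
  { A, B }  = S∖{ C, D }
  { A, C }  = S∖{ B, D }
  { A, D }  = S∖{ B, C }
  { B, C, D }  = { C, D } ∪ { B, C }
  [9 total]
Round 2: 4 new —
  { A }  = S∖{ B, C, D }
  { A, B, C }  = { A, B } ∪ { B, C }
  { A, B, D }  = { A, B } ∪ { A, D }
  { A, C, D }  = { C, D } ∪ { A, D }
  [13 total]
Round 3: 3 new —
  { B }  = S∖{ A, C, D }
  { C }  = S∖{ A, B, D }
  { D }  = S∖{ A, B, C }
  [16 total]
Round 4: no new sets; the family is a σ-algebra.

|σ(ℰ)| = 16.  σ(ℰ) = { ∅, { A }, { B }, { C }, { D }, { A, B }, { A, C }, { A, D }, { B, C }, { B, D }, { C, D }, { A, B, C }, { A, B, D }, { A, C, D }, { B, C, D }, S }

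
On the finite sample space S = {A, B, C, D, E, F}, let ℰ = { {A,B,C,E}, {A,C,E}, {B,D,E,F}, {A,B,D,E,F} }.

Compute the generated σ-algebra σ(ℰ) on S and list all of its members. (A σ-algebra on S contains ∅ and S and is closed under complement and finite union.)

Start: ℰ ∪ {∅, S} = { {}, {A,C,E}, {A,B,C,E}, {B,D,E,F}, {A,B,D,E,F}, S }.
Iteration 1: 4 new —
  {C}  = ᶜ of {A,B,D,E,F}
  {A,C}  = ᶜ of {B,D,E,F}
  {D,F}  = ᶜ of {A,B,C,E}
  {B,D,F}  = ᶜ of {A,C,E}
  (now 10)
Iteration 2: +6 →
  {C,D,F}  = {C} ∪ {D,F}
  {A,C,D,F}  = {A,C} ∪ {D,F}
  {B,C,D,F}  = {B,D,F} ∪ {C}
  {A,B,C,D,F}  = {B,D,F} ∪ {A,C}
  {A,C,D,E,F}  = {A,C,E} ∪ {D,F}
  {B,C,D,E,F}  = {C} ∪ {B,D,E,F}
  (now 16)
Iteration 3 adds 6:
  {A}  = ᶜ of {B,C,D,E,F}
  {B}  = ᶜ of {A,C,D,E,F}
  {E}  = ᶜ of {A,B,C,D,F}
  {A,E}  = ᶜ of {B,C,D,F}
  {B,E}  = ᶜ of {A,C,D,F}
  {A,B,E}  = ᶜ of {C,D,F}
  (now 22)
Iteration 4 (10 new):
  {A,B}  = {B} ∪ {A}
  {B,C}  = {B} ∪ {C}
  {C,E}  = {E} ∪ {C}
  {A,B,C}  = {B} ∪ {A,C}
  {A,D,F}  = {D,F} ∪ {A}
  {B,C,E}  = {B,E} ∪ {C}
  {D,E,F}  = {E} ∪ {D,F}
  {A,B,D,F}  = {B,D,F} ∪ {A}
  {A,D,E,F}  = {A,E} ∪ {D,F}
  {C,D,E,F}  = {E} ∪ {C,D,F}
  (now 32)
Iteration 5 adds nothing — fixpoint reached.

σ(ℰ) = { {}, {A}, {B}, {C}, {E}, {A,B}, {A,C}, {A,E}, {B,C}, {B,E}, {C,E}, {D,F}, {A,B,C}, {A,B,E}, {A,C,E}, {A,D,F}, {B,C,E}, {B,D,F}, {C,D,F}, {D,E,F}, {A,B,C,E}, {A,B,D,F}, {A,C,D,F}, {A,D,E,F}, {B,C,D,F}, {B,D,E,F}, {C,D,E,F}, {A,B,C,D,F}, {A,B,D,E,F}, {A,C,D,E,F}, {B,C,D,E,F}, S }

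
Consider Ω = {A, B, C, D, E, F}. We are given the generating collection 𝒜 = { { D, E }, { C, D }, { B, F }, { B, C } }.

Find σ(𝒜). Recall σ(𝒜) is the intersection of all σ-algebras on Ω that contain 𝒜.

σ(𝒜) (64 sets): { {}, { A }, { B }, { C }, { D }, { E }, { F }, { A, B }, { A, C }, { A, D }, { A, E }, { A, F }, { B, C }, { B, D }, { B, E }, { B, F }, { C, D }, { C, E }, { C, F }, { D, E }, { D, F }, { E, F }, { A, B, C }, { A, B, D }, { A, B, E }, { A, B, F }, { A, C, D }, { A, C, E }, { A, C, F }, { A, D, E }, { A, D, F }, { A, E, F }, { B, C, D }, { B, C, E }, { B, C, F }, { B, D, E }, { B, D, F }, { B, E, F }, { C, D, E }, { C, D, F }, { C, E, F }, { D, E, F }, { A, B, C, D }, { A, B, C, E }, { A, B, C, F }, { A, B, D, E }, { A, B, D, F }, { A, B, E, F }, { A, C, D, E }, { A, C, D, F }, { A, C, E, F }, { A, D, E, F }, { B, C, D, E }, { B, C, D, F }, { B, C, E, F }, { B, D, E, F }, { C, D, E, F }, { A, B, C, D, E }, { A, B, C, D, F }, { A, B, C, E, F }, { A, B, D, E, F }, { A, C, D, E, F }, { B, C, D, E, F }, Ω }

Trace:
Initial family (6 sets): { {}, { B, C }, { B, F }, { C, D }, { D, E }, Ω }.
Iteration 1. New:
  { B, C, D }  = { C, D } ∪ { B, C }
  { B, C, F }  = { B, C } ∪ { B, F }
  { C, D, E }  = { D, E } ∪ { C, D }
  { A, B, C, F }  = Ω∖{ D, E }
  { A, B, E, F }  = Ω∖{ C, D }
  { A, C, D, E }  = Ω∖{ B, F }
  { A, D, E, F }  = Ω∖{ B, C }
  { B, C, D, E }  = { D, E } ∪ { B, C }
  { B, C, D, F }  = { C, D } ∪ { B, F }
  { B, D, E, F }  = { D, E } ∪ { B, F }
  |family| = 16
Iteration 2: +12 →
  { A, C }  = Ω∖{ B, D, E, F }
  { A, E }  = Ω∖{ B, C, D, F }
  { A, F }  = Ω∖{ B, C, D, E }
  { A, B, F }  = Ω∖{ C, D, E }
  { A, D, E }  = Ω∖{ B, C, F }
  { A, E, F }  = Ω∖{ B, C, D }
  { A, B, C, D, E }  = { B, C, D } ∪ { A, C, D, E }
  { A, B, C, D, F }  = { C, D } ∪ { A, B, C, F }
  { A, B, C, E, F }  = { B, C, F } ∪ { A, B, E, F }
  { A, B, D, E, F }  = { A, D, E, F } ∪ { B, F }
  { A, C, D, E, F }  = { C, D, E } ∪ { A, D, E, F }
  { B, C, D, E, F }  = { C, D, E } ∪ { B, C, F }
  |family| = 28
Iteration 3: +14 →
  { A }  = Ω∖{ B, C, D, E, F }
  { B }  = Ω∖{ A, C, D, E, F }
  { C }  = Ω∖{ A, B, D, E, F }
  { D }  = Ω∖{ A, B, C, E, F }
  { E }  = Ω∖{ A, B, C, D, F }
  { F }  = Ω∖{ A, B, C, D, E }
  { A, B, C }  = { B, C } ∪ { A, C }
  { A, C, D }  = { C, D } ∪ { A, C }
  { A, C, E }  = { A, C } ∪ { A, E }
  { A, C, F }  = { A, F } ∪ { A, C }
  { A, B, C, D }  = { B, C, D } ∪ { A, C }
  { A, B, C, E }  = { B, C } ∪ { A, E }
  { A, C, D, F }  = { C, D } ∪ { A, F }
  { A, C, E, F }  = { A, E, F } ∪ { A, C }
  |family| = 42
Iteration 4: 20 new —
  { A, B }  = { B } ∪ { A }
  { A, D }  = { D } ∪ { A }
  { B, D }  = Ω∖{ A, C, E, F }
  { B, E }  = Ω∖{ A, C, D, F }
  { C, E }  = { C } ∪ { E }
  { C, F }  = { C } ∪ { F }
  { D, F }  = Ω∖{ A, B, C, E }
  { E, F }  = Ω∖{ A, B, C, D }
  { A, B, E }  = { B } ∪ { A, E }
  { A, D, F }  = { A, F } ∪ { D }
  { B, C, E }  = { B, C } ∪ { E }
  { B, D, E }  = Ω∖{ A, C, F }
  { B, D, F }  = Ω∖{ A, C, E }
  { B, E, F }  = Ω∖{ A, C, D }
  { C, D, F }  = { C, D } ∪ { F }
  { D, E, F }  = Ω∖{ A, B, C }
  { A, B, D, E }  = { B } ∪ { A, D, E }
  { A, B, D, F }  = { D } ∪ { A, B, F }
  { B, C, E, F }  = { B, C, F } ∪ { E }
  { C, D, E, F }  = { C, D, E } ∪ { F }
  |family| = 62
Iteration 5. New:
  { A, B, D }  = { B } ∪ { A, D }
  { C, E, F }  = { E, F } ∪ { C, E }
  |family| = 64
Iteration 6: closed — nothing new.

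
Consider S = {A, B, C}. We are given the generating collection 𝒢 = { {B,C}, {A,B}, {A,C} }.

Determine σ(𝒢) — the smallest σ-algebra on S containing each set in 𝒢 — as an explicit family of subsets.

σ(𝒢) (8 sets): { ∅, {A}, {B}, {C}, {A,B}, {A,C}, {B,C}, S }

Derivation:
Initial family (5 sets): { ∅, {A,B}, {A,C}, {B,C}, S }.
Round 1: 3 new —
  {A}  = {B,C}ᶜ
  {B}  = {A,C}ᶜ
  {C}  = {A,B}ᶜ
  |family| = 8
Round 2 adds nothing — fixpoint reached.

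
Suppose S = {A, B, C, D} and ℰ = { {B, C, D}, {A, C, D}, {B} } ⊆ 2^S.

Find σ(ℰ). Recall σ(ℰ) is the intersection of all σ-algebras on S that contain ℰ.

|σ(ℰ)| = 8.  σ(ℰ) = { ∅, {A}, {B}, {A, B}, {C, D}, {A, C, D}, {B, C, D}, S }

Derivation:
Seed the family with ℰ together with ∅ and S: { ∅, {B}, {A, C, D}, {B, C, D}, S }.
Pass 1 (1 new):
  {A}  = complement {B, C, D}
  (now 6)
Pass 2: +1 →
  {A, B}  = {B} ∪ {A}
  (now 7)
Pass 3: +1 →
  {C, D}  = complement {A, B}
  (now 8)
Pass 4 adds nothing — fixpoint reached.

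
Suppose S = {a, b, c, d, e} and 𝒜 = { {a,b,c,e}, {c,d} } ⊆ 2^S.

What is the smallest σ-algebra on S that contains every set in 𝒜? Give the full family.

σ(𝒜) = { ∅, {c}, {d}, {c,d}, {a,b,e}, {a,b,c,e}, {a,b,d,e}, S }

Trace:
Start: 𝒜 ∪ {∅, S} = { ∅, {c,d}, {a,b,c,e}, S }.
Iteration 1. New:
  {d}  = S∖{a,b,c,e}
  {a,b,e}  = S∖{c,d}
  [6 total]
Iteration 2: 1 new —
  {a,b,d,e}  = {a,b,e} ∪ {d}
  [7 total]
Iteration 3 (1 new):
  {c}  = S∖{a,b,d,e}
  [8 total]
Iteration 4: closed — nothing new.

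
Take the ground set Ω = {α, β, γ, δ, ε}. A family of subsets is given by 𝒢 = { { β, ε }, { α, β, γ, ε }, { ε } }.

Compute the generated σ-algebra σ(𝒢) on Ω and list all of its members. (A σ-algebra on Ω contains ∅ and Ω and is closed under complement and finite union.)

σ(𝒢) = { {}, { β }, { δ }, { ε }, { α, γ }, { β, δ }, { β, ε }, { δ, ε }, { α, β, γ }, { α, γ, δ }, { α, γ, ε }, { β, δ, ε }, { α, β, γ, δ }, { α, β, γ, ε }, { α, γ, δ, ε }, Ω }

Derivation:
Seed the family with 𝒢 together with ∅ and Ω: { {}, { ε }, { β, ε }, { α, β, γ, ε }, Ω }.
Step 1 (3 new):
  { δ }  = ᶜ of { α, β, γ, ε }
  { α, γ, δ }  = ᶜ of { β, ε }
  { α, β, γ, δ }  = ᶜ of { ε }
  — 8 sets.
Step 2 adds 3:
  { δ, ε }  = { δ } ∪ { ε }
  { β, δ, ε }  = { δ } ∪ { β, ε }
  { α, γ, δ, ε }  = { α, γ, δ } ∪ { ε }
  — 11 sets.
Step 3. New:
  { β }  = ᶜ of { α, γ, δ, ε }
  { α, γ }  = ᶜ of { β, δ, ε }
  { α, β, γ }  = ᶜ of { δ, ε }
  — 14 sets.
Step 4 adds 2:
  { β, δ }  = { δ } ∪ { β }
  { α, γ, ε }  = { α, γ } ∪ { ε }
  — 16 sets.
Step 5: no new sets; the family is a σ-algebra.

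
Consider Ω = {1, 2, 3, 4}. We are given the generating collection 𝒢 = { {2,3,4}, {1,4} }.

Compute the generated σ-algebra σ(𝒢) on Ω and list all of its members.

|σ(𝒢)| = 8.  σ(𝒢) = { {}, {1}, {4}, {1,4}, {2,3}, {1,2,3}, {2,3,4}, Ω }

Trace:
Take S₀ = 𝒢 ∪ {∅, Ω} = { {}, {1,4}, {2,3,4}, Ω }.
Iteration 1 adds 2:
  {1}  = ᶜ of {2,3,4}
  {2,3}  = ᶜ of {1,4}
  — 6 sets.
Iteration 2 adds 1:
  {1,2,3}  = {2,3} ∪ {1}
  — 7 sets.
Iteration 3 (1 new):
  {4}  = ᶜ of {1,2,3}
  — 8 sets.
Iteration 4: no new sets; the family is a σ-algebra.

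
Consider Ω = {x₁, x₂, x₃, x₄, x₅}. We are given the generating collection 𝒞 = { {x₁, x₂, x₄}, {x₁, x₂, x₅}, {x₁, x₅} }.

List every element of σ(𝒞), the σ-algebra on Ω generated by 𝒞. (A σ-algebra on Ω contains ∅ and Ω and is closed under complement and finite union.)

|σ(𝒞)| = 32.  σ(𝒞) = { {}, {x₁}, {x₂}, {x₃}, {x₄}, {x₅}, {x₁, x₂}, {x₁, x₃}, {x₁, x₄}, {x₁, x₅}, {x₂, x₃}, {x₂, x₄}, {x₂, x₅}, {x₃, x₄}, {x₃, x₅}, {x₄, x₅}, {x₁, x₂, x₃}, {x₁, x₂, x₄}, {x₁, x₂, x₅}, {x₁, x₃, x₄}, {x₁, x₃, x₅}, {x₁, x₄, x₅}, {x₂, x₃, x₄}, {x₂, x₃, x₅}, {x₂, x₄, x₅}, {x₃, x₄, x₅}, {x₁, x₂, x₃, x₄}, {x₁, x₂, x₃, x₅}, {x₁, x₂, x₄, x₅}, {x₁, x₃, x₄, x₅}, {x₂, x₃, x₄, x₅}, Ω }

Working:
Take S₀ = 𝒞 ∪ {∅, Ω} = { {}, {x₁, x₅}, {x₁, x₂, x₄}, {x₁, x₂, x₅}, Ω }.
Step 1 (4 new):
  {x₃, x₄}  = ᶜ of {x₁, x₂, x₅}
  {x₃, x₅}  = ᶜ of {x₁, x₂, x₄}
  {x₂, x₃, x₄}  = ᶜ of {x₁, x₅}
  {x₁, x₂, x₄, x₅}  = {x₁, x₂, x₅} ∪ {x₁, x₂, x₄}
  [9 total]
Step 2: 7 new —
  {x₃}  = ᶜ of {x₁, x₂, x₄, x₅}
  {x₁, x₃, x₅}  = {x₁, x₅} ∪ {x₃, x₅}
  {x₃, x₄, x₅}  = {x₃, x₄} ∪ {x₃, x₅}
  {x₁, x₂, x₃, x₄}  = {x₃, x₄} ∪ {x₁, x₂, x₄}
  {x₁, x₂, x₃, x₅}  = {x₁, x₂, x₅} ∪ {x₃, x₅}
  {x₁, x₃, x₄, x₅}  = {x₃, x₄} ∪ {x₁, x₅}
  {x₂, x₃, x₄, x₅}  = {x₃, x₅} ∪ {x₂, x₃, x₄}
  [16 total]
Step 3: 6 new —
  {x₁}  = ᶜ of {x₂, x₃, x₄, x₅}
  {x₂}  = ᶜ of {x₁, x₃, x₄, x₅}
  {x₄}  = ᶜ of {x₁, x₂, x₃, x₅}
  {x₅}  = ᶜ of {x₁, x₂, x₃, x₄}
  {x₁, x₂}  = ᶜ of {x₃, x₄, x₅}
  {x₂, x₄}  = ᶜ of {x₁, x₃, x₅}
  [22 total]
Step 4 adds 10:
  {x₁, x₃}  = {x₃} ∪ {x₁}
  {x₁, x₄}  = {x₄} ∪ {x₁}
  {x₂, x₃}  = {x₂} ∪ {x₃}
  {x₂, x₅}  = {x₂} ∪ {x₅}
  {x₄, x₅}  = {x₅} ∪ {x₄}
  {x₁, x₂, x₃}  = {x₁, x₂} ∪ {x₃}
  {x₁, x₃, x₄}  = {x₃, x₄} ∪ {x₁}
  {x₁, x₄, x₅}  = {x₁, x₅} ∪ {x₄}
  {x₂, x₃, x₅}  = {x₂} ∪ {x₃, x₅}
  {x₂, x₄, x₅}  = {x₅} ∪ {x₂, x₄}
  [32 total]
After Step 5 the family is unchanged; done.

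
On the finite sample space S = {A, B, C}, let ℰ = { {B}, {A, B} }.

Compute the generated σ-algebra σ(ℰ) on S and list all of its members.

Begin from { {}, {B}, {A, B}, S } (that is, ℰ plus ∅ and S).
Round 1 adds 2:
  {C}  = ᶜ of {A, B}
  {A, C}  = ᶜ of {B}
Round 2 adds 1:
  {B, C}  = {C} ∪ {B}
Round 3: 1 new —
  {A}  = ᶜ of {B, C}
After Round 4 the family is unchanged; done.

σ(ℰ) = { {}, {A}, {B}, {C}, {A, B}, {A, C}, {B, C}, S }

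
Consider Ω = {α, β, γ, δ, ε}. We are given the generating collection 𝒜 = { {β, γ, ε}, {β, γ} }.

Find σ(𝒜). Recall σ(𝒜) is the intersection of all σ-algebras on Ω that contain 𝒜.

Begin from { {}, {β, γ}, {β, γ, ε}, Ω } (that is, 𝒜 plus ∅ and Ω).
Pass 1. New:
  {α, δ}  = ᶜ of {β, γ, ε}
  {α, δ, ε}  = ᶜ of {β, γ}
  |family| = 6
Pass 2 (1 new):
  {α, β, γ, δ}  = {β, γ} ∪ {α, δ}
  |family| = 7
Pass 3. New:
  {ε}  = ᶜ of {α, β, γ, δ}
  |family| = 8
Pass 4 adds nothing — fixpoint reached.

Hence σ(𝒜) has 8 members: { {}, {ε}, {α, δ}, {β, γ}, {α, δ, ε}, {β, γ, ε}, {α, β, γ, δ}, Ω }.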